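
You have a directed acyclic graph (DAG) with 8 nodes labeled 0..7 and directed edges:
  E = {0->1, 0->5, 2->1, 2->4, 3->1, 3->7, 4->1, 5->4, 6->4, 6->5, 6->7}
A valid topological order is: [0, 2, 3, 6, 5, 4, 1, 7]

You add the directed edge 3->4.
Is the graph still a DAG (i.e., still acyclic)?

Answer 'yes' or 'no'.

Given toposort: [0, 2, 3, 6, 5, 4, 1, 7]
Position of 3: index 2; position of 4: index 5
New edge 3->4: forward
Forward edge: respects the existing order. Still a DAG, same toposort still valid.
Still a DAG? yes

Answer: yes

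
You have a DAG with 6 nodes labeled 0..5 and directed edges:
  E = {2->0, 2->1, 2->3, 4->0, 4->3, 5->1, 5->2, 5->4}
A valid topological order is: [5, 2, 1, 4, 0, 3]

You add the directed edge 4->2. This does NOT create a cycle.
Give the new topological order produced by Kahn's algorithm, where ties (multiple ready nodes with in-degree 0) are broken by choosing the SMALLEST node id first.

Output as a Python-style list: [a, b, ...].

Answer: [5, 4, 2, 0, 1, 3]

Derivation:
Old toposort: [5, 2, 1, 4, 0, 3]
Added edge: 4->2
Position of 4 (3) > position of 2 (1). Must reorder: 4 must now come before 2.
Run Kahn's algorithm (break ties by smallest node id):
  initial in-degrees: [2, 2, 2, 2, 1, 0]
  ready (indeg=0): [5]
  pop 5: indeg[1]->1; indeg[2]->1; indeg[4]->0 | ready=[4] | order so far=[5]
  pop 4: indeg[0]->1; indeg[2]->0; indeg[3]->1 | ready=[2] | order so far=[5, 4]
  pop 2: indeg[0]->0; indeg[1]->0; indeg[3]->0 | ready=[0, 1, 3] | order so far=[5, 4, 2]
  pop 0: no out-edges | ready=[1, 3] | order so far=[5, 4, 2, 0]
  pop 1: no out-edges | ready=[3] | order so far=[5, 4, 2, 0, 1]
  pop 3: no out-edges | ready=[] | order so far=[5, 4, 2, 0, 1, 3]
  Result: [5, 4, 2, 0, 1, 3]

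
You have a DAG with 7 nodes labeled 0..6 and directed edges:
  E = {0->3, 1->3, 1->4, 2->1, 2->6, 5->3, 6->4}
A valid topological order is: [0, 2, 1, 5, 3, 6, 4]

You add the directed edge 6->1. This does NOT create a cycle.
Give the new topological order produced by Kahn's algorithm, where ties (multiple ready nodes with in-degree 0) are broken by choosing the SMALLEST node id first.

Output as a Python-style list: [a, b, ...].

Answer: [0, 2, 5, 6, 1, 3, 4]

Derivation:
Old toposort: [0, 2, 1, 5, 3, 6, 4]
Added edge: 6->1
Position of 6 (5) > position of 1 (2). Must reorder: 6 must now come before 1.
Run Kahn's algorithm (break ties by smallest node id):
  initial in-degrees: [0, 2, 0, 3, 2, 0, 1]
  ready (indeg=0): [0, 2, 5]
  pop 0: indeg[3]->2 | ready=[2, 5] | order so far=[0]
  pop 2: indeg[1]->1; indeg[6]->0 | ready=[5, 6] | order so far=[0, 2]
  pop 5: indeg[3]->1 | ready=[6] | order so far=[0, 2, 5]
  pop 6: indeg[1]->0; indeg[4]->1 | ready=[1] | order so far=[0, 2, 5, 6]
  pop 1: indeg[3]->0; indeg[4]->0 | ready=[3, 4] | order so far=[0, 2, 5, 6, 1]
  pop 3: no out-edges | ready=[4] | order so far=[0, 2, 5, 6, 1, 3]
  pop 4: no out-edges | ready=[] | order so far=[0, 2, 5, 6, 1, 3, 4]
  Result: [0, 2, 5, 6, 1, 3, 4]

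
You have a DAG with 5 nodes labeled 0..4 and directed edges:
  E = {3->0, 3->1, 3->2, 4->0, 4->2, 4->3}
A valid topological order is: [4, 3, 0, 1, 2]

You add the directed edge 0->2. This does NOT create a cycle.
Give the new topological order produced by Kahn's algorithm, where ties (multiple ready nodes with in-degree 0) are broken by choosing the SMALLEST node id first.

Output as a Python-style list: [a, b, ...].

Old toposort: [4, 3, 0, 1, 2]
Added edge: 0->2
Position of 0 (2) < position of 2 (4). Old order still valid.
Run Kahn's algorithm (break ties by smallest node id):
  initial in-degrees: [2, 1, 3, 1, 0]
  ready (indeg=0): [4]
  pop 4: indeg[0]->1; indeg[2]->2; indeg[3]->0 | ready=[3] | order so far=[4]
  pop 3: indeg[0]->0; indeg[1]->0; indeg[2]->1 | ready=[0, 1] | order so far=[4, 3]
  pop 0: indeg[2]->0 | ready=[1, 2] | order so far=[4, 3, 0]
  pop 1: no out-edges | ready=[2] | order so far=[4, 3, 0, 1]
  pop 2: no out-edges | ready=[] | order so far=[4, 3, 0, 1, 2]
  Result: [4, 3, 0, 1, 2]

Answer: [4, 3, 0, 1, 2]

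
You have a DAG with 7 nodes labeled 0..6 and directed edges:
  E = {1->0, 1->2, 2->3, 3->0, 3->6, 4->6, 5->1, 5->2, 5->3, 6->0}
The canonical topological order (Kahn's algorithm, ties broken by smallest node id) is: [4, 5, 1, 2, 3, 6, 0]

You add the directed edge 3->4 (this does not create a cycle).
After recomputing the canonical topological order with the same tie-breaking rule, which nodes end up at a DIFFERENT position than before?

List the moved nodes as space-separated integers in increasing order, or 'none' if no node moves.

Answer: 1 2 3 4 5

Derivation:
Old toposort: [4, 5, 1, 2, 3, 6, 0]
Added edge 3->4
Recompute Kahn (smallest-id tiebreak):
  initial in-degrees: [3, 1, 2, 2, 1, 0, 2]
  ready (indeg=0): [5]
  pop 5: indeg[1]->0; indeg[2]->1; indeg[3]->1 | ready=[1] | order so far=[5]
  pop 1: indeg[0]->2; indeg[2]->0 | ready=[2] | order so far=[5, 1]
  pop 2: indeg[3]->0 | ready=[3] | order so far=[5, 1, 2]
  pop 3: indeg[0]->1; indeg[4]->0; indeg[6]->1 | ready=[4] | order so far=[5, 1, 2, 3]
  pop 4: indeg[6]->0 | ready=[6] | order so far=[5, 1, 2, 3, 4]
  pop 6: indeg[0]->0 | ready=[0] | order so far=[5, 1, 2, 3, 4, 6]
  pop 0: no out-edges | ready=[] | order so far=[5, 1, 2, 3, 4, 6, 0]
New canonical toposort: [5, 1, 2, 3, 4, 6, 0]
Compare positions:
  Node 0: index 6 -> 6 (same)
  Node 1: index 2 -> 1 (moved)
  Node 2: index 3 -> 2 (moved)
  Node 3: index 4 -> 3 (moved)
  Node 4: index 0 -> 4 (moved)
  Node 5: index 1 -> 0 (moved)
  Node 6: index 5 -> 5 (same)
Nodes that changed position: 1 2 3 4 5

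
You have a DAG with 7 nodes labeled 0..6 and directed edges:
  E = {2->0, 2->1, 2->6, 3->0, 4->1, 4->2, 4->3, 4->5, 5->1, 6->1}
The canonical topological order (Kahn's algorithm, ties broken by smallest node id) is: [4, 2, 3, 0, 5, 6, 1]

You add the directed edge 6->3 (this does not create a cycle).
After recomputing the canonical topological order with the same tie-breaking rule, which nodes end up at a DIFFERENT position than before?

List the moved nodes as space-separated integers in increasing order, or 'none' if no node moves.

Old toposort: [4, 2, 3, 0, 5, 6, 1]
Added edge 6->3
Recompute Kahn (smallest-id tiebreak):
  initial in-degrees: [2, 4, 1, 2, 0, 1, 1]
  ready (indeg=0): [4]
  pop 4: indeg[1]->3; indeg[2]->0; indeg[3]->1; indeg[5]->0 | ready=[2, 5] | order so far=[4]
  pop 2: indeg[0]->1; indeg[1]->2; indeg[6]->0 | ready=[5, 6] | order so far=[4, 2]
  pop 5: indeg[1]->1 | ready=[6] | order so far=[4, 2, 5]
  pop 6: indeg[1]->0; indeg[3]->0 | ready=[1, 3] | order so far=[4, 2, 5, 6]
  pop 1: no out-edges | ready=[3] | order so far=[4, 2, 5, 6, 1]
  pop 3: indeg[0]->0 | ready=[0] | order so far=[4, 2, 5, 6, 1, 3]
  pop 0: no out-edges | ready=[] | order so far=[4, 2, 5, 6, 1, 3, 0]
New canonical toposort: [4, 2, 5, 6, 1, 3, 0]
Compare positions:
  Node 0: index 3 -> 6 (moved)
  Node 1: index 6 -> 4 (moved)
  Node 2: index 1 -> 1 (same)
  Node 3: index 2 -> 5 (moved)
  Node 4: index 0 -> 0 (same)
  Node 5: index 4 -> 2 (moved)
  Node 6: index 5 -> 3 (moved)
Nodes that changed position: 0 1 3 5 6

Answer: 0 1 3 5 6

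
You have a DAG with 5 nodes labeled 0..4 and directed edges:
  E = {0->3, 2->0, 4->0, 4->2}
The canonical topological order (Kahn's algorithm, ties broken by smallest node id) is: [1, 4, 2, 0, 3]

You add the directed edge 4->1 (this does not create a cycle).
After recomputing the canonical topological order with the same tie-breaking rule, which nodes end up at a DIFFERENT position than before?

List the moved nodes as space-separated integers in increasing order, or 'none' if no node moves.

Old toposort: [1, 4, 2, 0, 3]
Added edge 4->1
Recompute Kahn (smallest-id tiebreak):
  initial in-degrees: [2, 1, 1, 1, 0]
  ready (indeg=0): [4]
  pop 4: indeg[0]->1; indeg[1]->0; indeg[2]->0 | ready=[1, 2] | order so far=[4]
  pop 1: no out-edges | ready=[2] | order so far=[4, 1]
  pop 2: indeg[0]->0 | ready=[0] | order so far=[4, 1, 2]
  pop 0: indeg[3]->0 | ready=[3] | order so far=[4, 1, 2, 0]
  pop 3: no out-edges | ready=[] | order so far=[4, 1, 2, 0, 3]
New canonical toposort: [4, 1, 2, 0, 3]
Compare positions:
  Node 0: index 3 -> 3 (same)
  Node 1: index 0 -> 1 (moved)
  Node 2: index 2 -> 2 (same)
  Node 3: index 4 -> 4 (same)
  Node 4: index 1 -> 0 (moved)
Nodes that changed position: 1 4

Answer: 1 4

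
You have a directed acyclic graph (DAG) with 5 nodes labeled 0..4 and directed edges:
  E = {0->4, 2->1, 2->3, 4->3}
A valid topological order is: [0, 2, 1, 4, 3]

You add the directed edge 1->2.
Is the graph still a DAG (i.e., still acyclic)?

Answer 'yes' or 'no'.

Answer: no

Derivation:
Given toposort: [0, 2, 1, 4, 3]
Position of 1: index 2; position of 2: index 1
New edge 1->2: backward (u after v in old order)
Backward edge: old toposort is now invalid. Check if this creates a cycle.
Does 2 already reach 1? Reachable from 2: [1, 2, 3]. YES -> cycle!
Still a DAG? no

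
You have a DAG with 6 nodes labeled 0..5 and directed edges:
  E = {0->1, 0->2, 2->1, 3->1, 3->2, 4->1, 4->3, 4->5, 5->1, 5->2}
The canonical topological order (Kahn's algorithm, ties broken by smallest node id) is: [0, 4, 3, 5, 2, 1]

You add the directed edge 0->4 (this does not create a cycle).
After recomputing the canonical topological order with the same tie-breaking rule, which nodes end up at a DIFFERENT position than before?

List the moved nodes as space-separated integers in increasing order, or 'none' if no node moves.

Old toposort: [0, 4, 3, 5, 2, 1]
Added edge 0->4
Recompute Kahn (smallest-id tiebreak):
  initial in-degrees: [0, 5, 3, 1, 1, 1]
  ready (indeg=0): [0]
  pop 0: indeg[1]->4; indeg[2]->2; indeg[4]->0 | ready=[4] | order so far=[0]
  pop 4: indeg[1]->3; indeg[3]->0; indeg[5]->0 | ready=[3, 5] | order so far=[0, 4]
  pop 3: indeg[1]->2; indeg[2]->1 | ready=[5] | order so far=[0, 4, 3]
  pop 5: indeg[1]->1; indeg[2]->0 | ready=[2] | order so far=[0, 4, 3, 5]
  pop 2: indeg[1]->0 | ready=[1] | order so far=[0, 4, 3, 5, 2]
  pop 1: no out-edges | ready=[] | order so far=[0, 4, 3, 5, 2, 1]
New canonical toposort: [0, 4, 3, 5, 2, 1]
Compare positions:
  Node 0: index 0 -> 0 (same)
  Node 1: index 5 -> 5 (same)
  Node 2: index 4 -> 4 (same)
  Node 3: index 2 -> 2 (same)
  Node 4: index 1 -> 1 (same)
  Node 5: index 3 -> 3 (same)
Nodes that changed position: none

Answer: none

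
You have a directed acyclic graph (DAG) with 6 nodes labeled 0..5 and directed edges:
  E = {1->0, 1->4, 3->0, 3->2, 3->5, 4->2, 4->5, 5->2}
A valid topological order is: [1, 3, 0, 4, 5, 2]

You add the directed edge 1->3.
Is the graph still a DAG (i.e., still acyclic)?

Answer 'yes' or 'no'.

Answer: yes

Derivation:
Given toposort: [1, 3, 0, 4, 5, 2]
Position of 1: index 0; position of 3: index 1
New edge 1->3: forward
Forward edge: respects the existing order. Still a DAG, same toposort still valid.
Still a DAG? yes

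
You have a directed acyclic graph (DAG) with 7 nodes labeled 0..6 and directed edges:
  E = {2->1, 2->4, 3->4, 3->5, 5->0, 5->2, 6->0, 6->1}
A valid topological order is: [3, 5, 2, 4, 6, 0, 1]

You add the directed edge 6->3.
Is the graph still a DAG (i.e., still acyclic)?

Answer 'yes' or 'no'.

Answer: yes

Derivation:
Given toposort: [3, 5, 2, 4, 6, 0, 1]
Position of 6: index 4; position of 3: index 0
New edge 6->3: backward (u after v in old order)
Backward edge: old toposort is now invalid. Check if this creates a cycle.
Does 3 already reach 6? Reachable from 3: [0, 1, 2, 3, 4, 5]. NO -> still a DAG (reorder needed).
Still a DAG? yes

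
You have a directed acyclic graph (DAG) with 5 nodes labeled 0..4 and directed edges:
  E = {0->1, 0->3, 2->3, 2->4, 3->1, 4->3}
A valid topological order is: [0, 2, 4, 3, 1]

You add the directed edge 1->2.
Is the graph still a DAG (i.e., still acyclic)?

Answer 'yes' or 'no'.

Answer: no

Derivation:
Given toposort: [0, 2, 4, 3, 1]
Position of 1: index 4; position of 2: index 1
New edge 1->2: backward (u after v in old order)
Backward edge: old toposort is now invalid. Check if this creates a cycle.
Does 2 already reach 1? Reachable from 2: [1, 2, 3, 4]. YES -> cycle!
Still a DAG? no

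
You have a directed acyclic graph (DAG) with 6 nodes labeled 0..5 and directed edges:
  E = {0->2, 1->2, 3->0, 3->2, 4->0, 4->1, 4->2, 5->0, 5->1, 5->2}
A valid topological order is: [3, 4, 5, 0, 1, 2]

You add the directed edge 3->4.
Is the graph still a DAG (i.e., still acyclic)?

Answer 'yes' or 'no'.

Answer: yes

Derivation:
Given toposort: [3, 4, 5, 0, 1, 2]
Position of 3: index 0; position of 4: index 1
New edge 3->4: forward
Forward edge: respects the existing order. Still a DAG, same toposort still valid.
Still a DAG? yes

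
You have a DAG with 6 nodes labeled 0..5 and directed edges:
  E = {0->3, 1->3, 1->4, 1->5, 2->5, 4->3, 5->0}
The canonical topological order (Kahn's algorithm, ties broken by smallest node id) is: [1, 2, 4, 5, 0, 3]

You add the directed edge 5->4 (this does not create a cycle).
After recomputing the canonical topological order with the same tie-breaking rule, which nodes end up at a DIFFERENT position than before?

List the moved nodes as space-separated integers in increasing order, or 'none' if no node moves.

Answer: 0 4 5

Derivation:
Old toposort: [1, 2, 4, 5, 0, 3]
Added edge 5->4
Recompute Kahn (smallest-id tiebreak):
  initial in-degrees: [1, 0, 0, 3, 2, 2]
  ready (indeg=0): [1, 2]
  pop 1: indeg[3]->2; indeg[4]->1; indeg[5]->1 | ready=[2] | order so far=[1]
  pop 2: indeg[5]->0 | ready=[5] | order so far=[1, 2]
  pop 5: indeg[0]->0; indeg[4]->0 | ready=[0, 4] | order so far=[1, 2, 5]
  pop 0: indeg[3]->1 | ready=[4] | order so far=[1, 2, 5, 0]
  pop 4: indeg[3]->0 | ready=[3] | order so far=[1, 2, 5, 0, 4]
  pop 3: no out-edges | ready=[] | order so far=[1, 2, 5, 0, 4, 3]
New canonical toposort: [1, 2, 5, 0, 4, 3]
Compare positions:
  Node 0: index 4 -> 3 (moved)
  Node 1: index 0 -> 0 (same)
  Node 2: index 1 -> 1 (same)
  Node 3: index 5 -> 5 (same)
  Node 4: index 2 -> 4 (moved)
  Node 5: index 3 -> 2 (moved)
Nodes that changed position: 0 4 5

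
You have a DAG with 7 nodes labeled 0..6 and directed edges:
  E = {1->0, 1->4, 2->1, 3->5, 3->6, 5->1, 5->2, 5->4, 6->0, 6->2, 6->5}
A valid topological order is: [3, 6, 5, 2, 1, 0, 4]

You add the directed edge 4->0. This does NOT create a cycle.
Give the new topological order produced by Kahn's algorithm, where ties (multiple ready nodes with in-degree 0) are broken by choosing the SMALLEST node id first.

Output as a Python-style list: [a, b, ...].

Answer: [3, 6, 5, 2, 1, 4, 0]

Derivation:
Old toposort: [3, 6, 5, 2, 1, 0, 4]
Added edge: 4->0
Position of 4 (6) > position of 0 (5). Must reorder: 4 must now come before 0.
Run Kahn's algorithm (break ties by smallest node id):
  initial in-degrees: [3, 2, 2, 0, 2, 2, 1]
  ready (indeg=0): [3]
  pop 3: indeg[5]->1; indeg[6]->0 | ready=[6] | order so far=[3]
  pop 6: indeg[0]->2; indeg[2]->1; indeg[5]->0 | ready=[5] | order so far=[3, 6]
  pop 5: indeg[1]->1; indeg[2]->0; indeg[4]->1 | ready=[2] | order so far=[3, 6, 5]
  pop 2: indeg[1]->0 | ready=[1] | order so far=[3, 6, 5, 2]
  pop 1: indeg[0]->1; indeg[4]->0 | ready=[4] | order so far=[3, 6, 5, 2, 1]
  pop 4: indeg[0]->0 | ready=[0] | order so far=[3, 6, 5, 2, 1, 4]
  pop 0: no out-edges | ready=[] | order so far=[3, 6, 5, 2, 1, 4, 0]
  Result: [3, 6, 5, 2, 1, 4, 0]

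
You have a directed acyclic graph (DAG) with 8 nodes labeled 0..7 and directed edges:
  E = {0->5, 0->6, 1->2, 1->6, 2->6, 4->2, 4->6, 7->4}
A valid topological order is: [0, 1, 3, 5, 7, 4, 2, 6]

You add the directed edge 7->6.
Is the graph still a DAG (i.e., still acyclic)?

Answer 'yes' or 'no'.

Given toposort: [0, 1, 3, 5, 7, 4, 2, 6]
Position of 7: index 4; position of 6: index 7
New edge 7->6: forward
Forward edge: respects the existing order. Still a DAG, same toposort still valid.
Still a DAG? yes

Answer: yes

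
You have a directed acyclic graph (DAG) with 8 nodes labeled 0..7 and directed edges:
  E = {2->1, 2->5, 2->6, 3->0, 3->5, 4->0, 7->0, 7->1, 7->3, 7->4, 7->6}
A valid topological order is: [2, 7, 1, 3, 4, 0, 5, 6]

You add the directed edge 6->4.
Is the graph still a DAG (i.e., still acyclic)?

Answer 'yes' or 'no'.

Given toposort: [2, 7, 1, 3, 4, 0, 5, 6]
Position of 6: index 7; position of 4: index 4
New edge 6->4: backward (u after v in old order)
Backward edge: old toposort is now invalid. Check if this creates a cycle.
Does 4 already reach 6? Reachable from 4: [0, 4]. NO -> still a DAG (reorder needed).
Still a DAG? yes

Answer: yes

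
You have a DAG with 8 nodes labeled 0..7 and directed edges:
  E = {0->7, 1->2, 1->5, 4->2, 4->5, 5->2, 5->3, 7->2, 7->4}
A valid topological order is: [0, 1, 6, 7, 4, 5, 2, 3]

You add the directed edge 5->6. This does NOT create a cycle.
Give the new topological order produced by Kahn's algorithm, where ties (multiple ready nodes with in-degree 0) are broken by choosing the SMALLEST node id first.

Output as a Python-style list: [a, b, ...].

Answer: [0, 1, 7, 4, 5, 2, 3, 6]

Derivation:
Old toposort: [0, 1, 6, 7, 4, 5, 2, 3]
Added edge: 5->6
Position of 5 (5) > position of 6 (2). Must reorder: 5 must now come before 6.
Run Kahn's algorithm (break ties by smallest node id):
  initial in-degrees: [0, 0, 4, 1, 1, 2, 1, 1]
  ready (indeg=0): [0, 1]
  pop 0: indeg[7]->0 | ready=[1, 7] | order so far=[0]
  pop 1: indeg[2]->3; indeg[5]->1 | ready=[7] | order so far=[0, 1]
  pop 7: indeg[2]->2; indeg[4]->0 | ready=[4] | order so far=[0, 1, 7]
  pop 4: indeg[2]->1; indeg[5]->0 | ready=[5] | order so far=[0, 1, 7, 4]
  pop 5: indeg[2]->0; indeg[3]->0; indeg[6]->0 | ready=[2, 3, 6] | order so far=[0, 1, 7, 4, 5]
  pop 2: no out-edges | ready=[3, 6] | order so far=[0, 1, 7, 4, 5, 2]
  pop 3: no out-edges | ready=[6] | order so far=[0, 1, 7, 4, 5, 2, 3]
  pop 6: no out-edges | ready=[] | order so far=[0, 1, 7, 4, 5, 2, 3, 6]
  Result: [0, 1, 7, 4, 5, 2, 3, 6]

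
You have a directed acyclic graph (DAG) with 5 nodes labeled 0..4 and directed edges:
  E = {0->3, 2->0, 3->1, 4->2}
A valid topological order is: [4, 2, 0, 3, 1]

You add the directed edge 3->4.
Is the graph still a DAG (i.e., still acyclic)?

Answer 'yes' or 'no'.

Given toposort: [4, 2, 0, 3, 1]
Position of 3: index 3; position of 4: index 0
New edge 3->4: backward (u after v in old order)
Backward edge: old toposort is now invalid. Check if this creates a cycle.
Does 4 already reach 3? Reachable from 4: [0, 1, 2, 3, 4]. YES -> cycle!
Still a DAG? no

Answer: no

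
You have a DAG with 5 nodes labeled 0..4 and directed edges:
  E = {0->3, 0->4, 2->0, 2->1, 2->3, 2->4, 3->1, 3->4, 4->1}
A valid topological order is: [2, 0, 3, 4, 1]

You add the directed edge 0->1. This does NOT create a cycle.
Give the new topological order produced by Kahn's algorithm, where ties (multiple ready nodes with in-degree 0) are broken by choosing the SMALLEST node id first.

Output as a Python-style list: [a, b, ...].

Answer: [2, 0, 3, 4, 1]

Derivation:
Old toposort: [2, 0, 3, 4, 1]
Added edge: 0->1
Position of 0 (1) < position of 1 (4). Old order still valid.
Run Kahn's algorithm (break ties by smallest node id):
  initial in-degrees: [1, 4, 0, 2, 3]
  ready (indeg=0): [2]
  pop 2: indeg[0]->0; indeg[1]->3; indeg[3]->1; indeg[4]->2 | ready=[0] | order so far=[2]
  pop 0: indeg[1]->2; indeg[3]->0; indeg[4]->1 | ready=[3] | order so far=[2, 0]
  pop 3: indeg[1]->1; indeg[4]->0 | ready=[4] | order so far=[2, 0, 3]
  pop 4: indeg[1]->0 | ready=[1] | order so far=[2, 0, 3, 4]
  pop 1: no out-edges | ready=[] | order so far=[2, 0, 3, 4, 1]
  Result: [2, 0, 3, 4, 1]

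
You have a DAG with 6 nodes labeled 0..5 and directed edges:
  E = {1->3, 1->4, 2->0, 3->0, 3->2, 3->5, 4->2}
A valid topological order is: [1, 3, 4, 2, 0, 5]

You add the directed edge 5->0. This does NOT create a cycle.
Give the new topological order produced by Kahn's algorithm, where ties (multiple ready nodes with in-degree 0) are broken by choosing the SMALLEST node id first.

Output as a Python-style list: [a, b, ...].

Answer: [1, 3, 4, 2, 5, 0]

Derivation:
Old toposort: [1, 3, 4, 2, 0, 5]
Added edge: 5->0
Position of 5 (5) > position of 0 (4). Must reorder: 5 must now come before 0.
Run Kahn's algorithm (break ties by smallest node id):
  initial in-degrees: [3, 0, 2, 1, 1, 1]
  ready (indeg=0): [1]
  pop 1: indeg[3]->0; indeg[4]->0 | ready=[3, 4] | order so far=[1]
  pop 3: indeg[0]->2; indeg[2]->1; indeg[5]->0 | ready=[4, 5] | order so far=[1, 3]
  pop 4: indeg[2]->0 | ready=[2, 5] | order so far=[1, 3, 4]
  pop 2: indeg[0]->1 | ready=[5] | order so far=[1, 3, 4, 2]
  pop 5: indeg[0]->0 | ready=[0] | order so far=[1, 3, 4, 2, 5]
  pop 0: no out-edges | ready=[] | order so far=[1, 3, 4, 2, 5, 0]
  Result: [1, 3, 4, 2, 5, 0]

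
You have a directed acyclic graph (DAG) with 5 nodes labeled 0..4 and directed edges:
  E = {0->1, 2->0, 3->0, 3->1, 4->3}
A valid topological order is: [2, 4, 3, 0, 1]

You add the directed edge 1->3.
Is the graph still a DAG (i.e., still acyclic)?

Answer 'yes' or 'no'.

Answer: no

Derivation:
Given toposort: [2, 4, 3, 0, 1]
Position of 1: index 4; position of 3: index 2
New edge 1->3: backward (u after v in old order)
Backward edge: old toposort is now invalid. Check if this creates a cycle.
Does 3 already reach 1? Reachable from 3: [0, 1, 3]. YES -> cycle!
Still a DAG? no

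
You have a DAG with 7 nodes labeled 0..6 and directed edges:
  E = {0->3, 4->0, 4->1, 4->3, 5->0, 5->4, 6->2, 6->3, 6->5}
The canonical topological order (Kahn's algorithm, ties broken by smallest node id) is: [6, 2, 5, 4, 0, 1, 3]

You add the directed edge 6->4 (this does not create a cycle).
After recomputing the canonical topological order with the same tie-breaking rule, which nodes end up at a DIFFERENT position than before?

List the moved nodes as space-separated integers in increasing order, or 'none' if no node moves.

Answer: none

Derivation:
Old toposort: [6, 2, 5, 4, 0, 1, 3]
Added edge 6->4
Recompute Kahn (smallest-id tiebreak):
  initial in-degrees: [2, 1, 1, 3, 2, 1, 0]
  ready (indeg=0): [6]
  pop 6: indeg[2]->0; indeg[3]->2; indeg[4]->1; indeg[5]->0 | ready=[2, 5] | order so far=[6]
  pop 2: no out-edges | ready=[5] | order so far=[6, 2]
  pop 5: indeg[0]->1; indeg[4]->0 | ready=[4] | order so far=[6, 2, 5]
  pop 4: indeg[0]->0; indeg[1]->0; indeg[3]->1 | ready=[0, 1] | order so far=[6, 2, 5, 4]
  pop 0: indeg[3]->0 | ready=[1, 3] | order so far=[6, 2, 5, 4, 0]
  pop 1: no out-edges | ready=[3] | order so far=[6, 2, 5, 4, 0, 1]
  pop 3: no out-edges | ready=[] | order so far=[6, 2, 5, 4, 0, 1, 3]
New canonical toposort: [6, 2, 5, 4, 0, 1, 3]
Compare positions:
  Node 0: index 4 -> 4 (same)
  Node 1: index 5 -> 5 (same)
  Node 2: index 1 -> 1 (same)
  Node 3: index 6 -> 6 (same)
  Node 4: index 3 -> 3 (same)
  Node 5: index 2 -> 2 (same)
  Node 6: index 0 -> 0 (same)
Nodes that changed position: none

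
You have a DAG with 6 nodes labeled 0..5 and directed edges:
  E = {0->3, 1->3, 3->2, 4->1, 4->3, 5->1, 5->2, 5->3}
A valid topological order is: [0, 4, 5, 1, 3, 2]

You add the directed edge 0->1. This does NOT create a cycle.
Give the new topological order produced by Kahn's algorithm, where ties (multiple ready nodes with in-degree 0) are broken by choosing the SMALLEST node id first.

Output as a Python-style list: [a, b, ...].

Answer: [0, 4, 5, 1, 3, 2]

Derivation:
Old toposort: [0, 4, 5, 1, 3, 2]
Added edge: 0->1
Position of 0 (0) < position of 1 (3). Old order still valid.
Run Kahn's algorithm (break ties by smallest node id):
  initial in-degrees: [0, 3, 2, 4, 0, 0]
  ready (indeg=0): [0, 4, 5]
  pop 0: indeg[1]->2; indeg[3]->3 | ready=[4, 5] | order so far=[0]
  pop 4: indeg[1]->1; indeg[3]->2 | ready=[5] | order so far=[0, 4]
  pop 5: indeg[1]->0; indeg[2]->1; indeg[3]->1 | ready=[1] | order so far=[0, 4, 5]
  pop 1: indeg[3]->0 | ready=[3] | order so far=[0, 4, 5, 1]
  pop 3: indeg[2]->0 | ready=[2] | order so far=[0, 4, 5, 1, 3]
  pop 2: no out-edges | ready=[] | order so far=[0, 4, 5, 1, 3, 2]
  Result: [0, 4, 5, 1, 3, 2]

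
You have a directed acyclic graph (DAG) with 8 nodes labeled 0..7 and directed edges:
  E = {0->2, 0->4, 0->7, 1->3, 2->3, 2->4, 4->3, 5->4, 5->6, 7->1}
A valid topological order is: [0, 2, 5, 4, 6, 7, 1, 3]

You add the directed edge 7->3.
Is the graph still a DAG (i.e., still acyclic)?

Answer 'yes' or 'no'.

Answer: yes

Derivation:
Given toposort: [0, 2, 5, 4, 6, 7, 1, 3]
Position of 7: index 5; position of 3: index 7
New edge 7->3: forward
Forward edge: respects the existing order. Still a DAG, same toposort still valid.
Still a DAG? yes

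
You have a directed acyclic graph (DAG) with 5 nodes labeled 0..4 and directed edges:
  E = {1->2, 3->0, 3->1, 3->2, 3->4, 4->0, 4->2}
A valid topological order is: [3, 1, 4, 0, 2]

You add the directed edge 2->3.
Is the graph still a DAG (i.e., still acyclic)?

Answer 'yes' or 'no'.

Given toposort: [3, 1, 4, 0, 2]
Position of 2: index 4; position of 3: index 0
New edge 2->3: backward (u after v in old order)
Backward edge: old toposort is now invalid. Check if this creates a cycle.
Does 3 already reach 2? Reachable from 3: [0, 1, 2, 3, 4]. YES -> cycle!
Still a DAG? no

Answer: no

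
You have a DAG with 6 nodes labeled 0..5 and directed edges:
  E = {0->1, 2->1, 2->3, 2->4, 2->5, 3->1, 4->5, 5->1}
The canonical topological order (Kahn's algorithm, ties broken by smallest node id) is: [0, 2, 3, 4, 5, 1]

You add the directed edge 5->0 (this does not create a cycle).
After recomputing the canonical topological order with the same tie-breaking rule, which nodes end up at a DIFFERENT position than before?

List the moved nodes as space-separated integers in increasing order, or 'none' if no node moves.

Answer: 0 2 3 4 5

Derivation:
Old toposort: [0, 2, 3, 4, 5, 1]
Added edge 5->0
Recompute Kahn (smallest-id tiebreak):
  initial in-degrees: [1, 4, 0, 1, 1, 2]
  ready (indeg=0): [2]
  pop 2: indeg[1]->3; indeg[3]->0; indeg[4]->0; indeg[5]->1 | ready=[3, 4] | order so far=[2]
  pop 3: indeg[1]->2 | ready=[4] | order so far=[2, 3]
  pop 4: indeg[5]->0 | ready=[5] | order so far=[2, 3, 4]
  pop 5: indeg[0]->0; indeg[1]->1 | ready=[0] | order so far=[2, 3, 4, 5]
  pop 0: indeg[1]->0 | ready=[1] | order so far=[2, 3, 4, 5, 0]
  pop 1: no out-edges | ready=[] | order so far=[2, 3, 4, 5, 0, 1]
New canonical toposort: [2, 3, 4, 5, 0, 1]
Compare positions:
  Node 0: index 0 -> 4 (moved)
  Node 1: index 5 -> 5 (same)
  Node 2: index 1 -> 0 (moved)
  Node 3: index 2 -> 1 (moved)
  Node 4: index 3 -> 2 (moved)
  Node 5: index 4 -> 3 (moved)
Nodes that changed position: 0 2 3 4 5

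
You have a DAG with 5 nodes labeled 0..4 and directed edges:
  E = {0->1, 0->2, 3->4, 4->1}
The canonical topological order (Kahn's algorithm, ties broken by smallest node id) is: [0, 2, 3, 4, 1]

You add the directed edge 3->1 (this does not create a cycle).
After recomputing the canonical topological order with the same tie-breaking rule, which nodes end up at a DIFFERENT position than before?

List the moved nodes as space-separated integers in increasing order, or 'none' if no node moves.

Old toposort: [0, 2, 3, 4, 1]
Added edge 3->1
Recompute Kahn (smallest-id tiebreak):
  initial in-degrees: [0, 3, 1, 0, 1]
  ready (indeg=0): [0, 3]
  pop 0: indeg[1]->2; indeg[2]->0 | ready=[2, 3] | order so far=[0]
  pop 2: no out-edges | ready=[3] | order so far=[0, 2]
  pop 3: indeg[1]->1; indeg[4]->0 | ready=[4] | order so far=[0, 2, 3]
  pop 4: indeg[1]->0 | ready=[1] | order so far=[0, 2, 3, 4]
  pop 1: no out-edges | ready=[] | order so far=[0, 2, 3, 4, 1]
New canonical toposort: [0, 2, 3, 4, 1]
Compare positions:
  Node 0: index 0 -> 0 (same)
  Node 1: index 4 -> 4 (same)
  Node 2: index 1 -> 1 (same)
  Node 3: index 2 -> 2 (same)
  Node 4: index 3 -> 3 (same)
Nodes that changed position: none

Answer: none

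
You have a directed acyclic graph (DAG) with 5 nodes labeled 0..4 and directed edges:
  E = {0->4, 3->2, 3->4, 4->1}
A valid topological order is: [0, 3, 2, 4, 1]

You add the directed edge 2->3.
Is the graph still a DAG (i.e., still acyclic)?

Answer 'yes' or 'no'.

Answer: no

Derivation:
Given toposort: [0, 3, 2, 4, 1]
Position of 2: index 2; position of 3: index 1
New edge 2->3: backward (u after v in old order)
Backward edge: old toposort is now invalid. Check if this creates a cycle.
Does 3 already reach 2? Reachable from 3: [1, 2, 3, 4]. YES -> cycle!
Still a DAG? no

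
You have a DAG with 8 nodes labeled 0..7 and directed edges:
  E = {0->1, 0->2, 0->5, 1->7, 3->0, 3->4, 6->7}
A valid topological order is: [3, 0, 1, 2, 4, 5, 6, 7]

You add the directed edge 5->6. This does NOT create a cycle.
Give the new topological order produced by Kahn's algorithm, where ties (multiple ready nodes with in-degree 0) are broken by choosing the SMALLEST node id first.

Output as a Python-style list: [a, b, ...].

Old toposort: [3, 0, 1, 2, 4, 5, 6, 7]
Added edge: 5->6
Position of 5 (5) < position of 6 (6). Old order still valid.
Run Kahn's algorithm (break ties by smallest node id):
  initial in-degrees: [1, 1, 1, 0, 1, 1, 1, 2]
  ready (indeg=0): [3]
  pop 3: indeg[0]->0; indeg[4]->0 | ready=[0, 4] | order so far=[3]
  pop 0: indeg[1]->0; indeg[2]->0; indeg[5]->0 | ready=[1, 2, 4, 5] | order so far=[3, 0]
  pop 1: indeg[7]->1 | ready=[2, 4, 5] | order so far=[3, 0, 1]
  pop 2: no out-edges | ready=[4, 5] | order so far=[3, 0, 1, 2]
  pop 4: no out-edges | ready=[5] | order so far=[3, 0, 1, 2, 4]
  pop 5: indeg[6]->0 | ready=[6] | order so far=[3, 0, 1, 2, 4, 5]
  pop 6: indeg[7]->0 | ready=[7] | order so far=[3, 0, 1, 2, 4, 5, 6]
  pop 7: no out-edges | ready=[] | order so far=[3, 0, 1, 2, 4, 5, 6, 7]
  Result: [3, 0, 1, 2, 4, 5, 6, 7]

Answer: [3, 0, 1, 2, 4, 5, 6, 7]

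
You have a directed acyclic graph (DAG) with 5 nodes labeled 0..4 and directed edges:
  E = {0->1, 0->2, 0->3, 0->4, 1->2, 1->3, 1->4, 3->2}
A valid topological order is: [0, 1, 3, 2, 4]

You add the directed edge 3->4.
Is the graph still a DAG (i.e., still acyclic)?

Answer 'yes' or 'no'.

Answer: yes

Derivation:
Given toposort: [0, 1, 3, 2, 4]
Position of 3: index 2; position of 4: index 4
New edge 3->4: forward
Forward edge: respects the existing order. Still a DAG, same toposort still valid.
Still a DAG? yes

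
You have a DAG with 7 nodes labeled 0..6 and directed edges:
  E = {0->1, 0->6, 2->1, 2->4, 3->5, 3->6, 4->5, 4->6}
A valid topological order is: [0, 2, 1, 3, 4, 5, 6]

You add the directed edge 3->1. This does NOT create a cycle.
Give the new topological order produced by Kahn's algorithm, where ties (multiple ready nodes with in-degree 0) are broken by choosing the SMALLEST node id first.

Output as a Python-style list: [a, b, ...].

Answer: [0, 2, 3, 1, 4, 5, 6]

Derivation:
Old toposort: [0, 2, 1, 3, 4, 5, 6]
Added edge: 3->1
Position of 3 (3) > position of 1 (2). Must reorder: 3 must now come before 1.
Run Kahn's algorithm (break ties by smallest node id):
  initial in-degrees: [0, 3, 0, 0, 1, 2, 3]
  ready (indeg=0): [0, 2, 3]
  pop 0: indeg[1]->2; indeg[6]->2 | ready=[2, 3] | order so far=[0]
  pop 2: indeg[1]->1; indeg[4]->0 | ready=[3, 4] | order so far=[0, 2]
  pop 3: indeg[1]->0; indeg[5]->1; indeg[6]->1 | ready=[1, 4] | order so far=[0, 2, 3]
  pop 1: no out-edges | ready=[4] | order so far=[0, 2, 3, 1]
  pop 4: indeg[5]->0; indeg[6]->0 | ready=[5, 6] | order so far=[0, 2, 3, 1, 4]
  pop 5: no out-edges | ready=[6] | order so far=[0, 2, 3, 1, 4, 5]
  pop 6: no out-edges | ready=[] | order so far=[0, 2, 3, 1, 4, 5, 6]
  Result: [0, 2, 3, 1, 4, 5, 6]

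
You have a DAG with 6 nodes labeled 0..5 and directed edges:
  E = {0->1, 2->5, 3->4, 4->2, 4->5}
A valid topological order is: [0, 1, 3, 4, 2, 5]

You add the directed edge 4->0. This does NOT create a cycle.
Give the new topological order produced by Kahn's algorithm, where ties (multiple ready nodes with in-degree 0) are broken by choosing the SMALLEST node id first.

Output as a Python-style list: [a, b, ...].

Old toposort: [0, 1, 3, 4, 2, 5]
Added edge: 4->0
Position of 4 (3) > position of 0 (0). Must reorder: 4 must now come before 0.
Run Kahn's algorithm (break ties by smallest node id):
  initial in-degrees: [1, 1, 1, 0, 1, 2]
  ready (indeg=0): [3]
  pop 3: indeg[4]->0 | ready=[4] | order so far=[3]
  pop 4: indeg[0]->0; indeg[2]->0; indeg[5]->1 | ready=[0, 2] | order so far=[3, 4]
  pop 0: indeg[1]->0 | ready=[1, 2] | order so far=[3, 4, 0]
  pop 1: no out-edges | ready=[2] | order so far=[3, 4, 0, 1]
  pop 2: indeg[5]->0 | ready=[5] | order so far=[3, 4, 0, 1, 2]
  pop 5: no out-edges | ready=[] | order so far=[3, 4, 0, 1, 2, 5]
  Result: [3, 4, 0, 1, 2, 5]

Answer: [3, 4, 0, 1, 2, 5]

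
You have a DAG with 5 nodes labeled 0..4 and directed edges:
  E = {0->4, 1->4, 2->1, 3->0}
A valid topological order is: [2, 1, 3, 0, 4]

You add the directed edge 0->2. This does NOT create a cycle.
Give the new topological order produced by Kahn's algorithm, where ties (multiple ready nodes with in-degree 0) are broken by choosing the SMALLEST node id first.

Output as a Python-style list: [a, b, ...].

Old toposort: [2, 1, 3, 0, 4]
Added edge: 0->2
Position of 0 (3) > position of 2 (0). Must reorder: 0 must now come before 2.
Run Kahn's algorithm (break ties by smallest node id):
  initial in-degrees: [1, 1, 1, 0, 2]
  ready (indeg=0): [3]
  pop 3: indeg[0]->0 | ready=[0] | order so far=[3]
  pop 0: indeg[2]->0; indeg[4]->1 | ready=[2] | order so far=[3, 0]
  pop 2: indeg[1]->0 | ready=[1] | order so far=[3, 0, 2]
  pop 1: indeg[4]->0 | ready=[4] | order so far=[3, 0, 2, 1]
  pop 4: no out-edges | ready=[] | order so far=[3, 0, 2, 1, 4]
  Result: [3, 0, 2, 1, 4]

Answer: [3, 0, 2, 1, 4]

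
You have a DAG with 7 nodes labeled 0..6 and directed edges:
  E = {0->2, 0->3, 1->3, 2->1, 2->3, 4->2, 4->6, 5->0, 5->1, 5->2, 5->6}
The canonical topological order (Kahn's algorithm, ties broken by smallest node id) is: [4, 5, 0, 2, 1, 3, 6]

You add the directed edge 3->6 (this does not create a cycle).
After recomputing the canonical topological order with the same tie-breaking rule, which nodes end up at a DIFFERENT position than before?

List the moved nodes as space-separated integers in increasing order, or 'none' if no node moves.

Answer: none

Derivation:
Old toposort: [4, 5, 0, 2, 1, 3, 6]
Added edge 3->6
Recompute Kahn (smallest-id tiebreak):
  initial in-degrees: [1, 2, 3, 3, 0, 0, 3]
  ready (indeg=0): [4, 5]
  pop 4: indeg[2]->2; indeg[6]->2 | ready=[5] | order so far=[4]
  pop 5: indeg[0]->0; indeg[1]->1; indeg[2]->1; indeg[6]->1 | ready=[0] | order so far=[4, 5]
  pop 0: indeg[2]->0; indeg[3]->2 | ready=[2] | order so far=[4, 5, 0]
  pop 2: indeg[1]->0; indeg[3]->1 | ready=[1] | order so far=[4, 5, 0, 2]
  pop 1: indeg[3]->0 | ready=[3] | order so far=[4, 5, 0, 2, 1]
  pop 3: indeg[6]->0 | ready=[6] | order so far=[4, 5, 0, 2, 1, 3]
  pop 6: no out-edges | ready=[] | order so far=[4, 5, 0, 2, 1, 3, 6]
New canonical toposort: [4, 5, 0, 2, 1, 3, 6]
Compare positions:
  Node 0: index 2 -> 2 (same)
  Node 1: index 4 -> 4 (same)
  Node 2: index 3 -> 3 (same)
  Node 3: index 5 -> 5 (same)
  Node 4: index 0 -> 0 (same)
  Node 5: index 1 -> 1 (same)
  Node 6: index 6 -> 6 (same)
Nodes that changed position: none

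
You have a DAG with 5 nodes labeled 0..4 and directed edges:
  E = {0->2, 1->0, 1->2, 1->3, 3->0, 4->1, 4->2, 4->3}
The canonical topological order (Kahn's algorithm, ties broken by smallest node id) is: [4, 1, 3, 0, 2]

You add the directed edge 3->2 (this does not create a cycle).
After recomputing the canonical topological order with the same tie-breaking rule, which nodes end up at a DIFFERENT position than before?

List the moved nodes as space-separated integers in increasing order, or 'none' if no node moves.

Old toposort: [4, 1, 3, 0, 2]
Added edge 3->2
Recompute Kahn (smallest-id tiebreak):
  initial in-degrees: [2, 1, 4, 2, 0]
  ready (indeg=0): [4]
  pop 4: indeg[1]->0; indeg[2]->3; indeg[3]->1 | ready=[1] | order so far=[4]
  pop 1: indeg[0]->1; indeg[2]->2; indeg[3]->0 | ready=[3] | order so far=[4, 1]
  pop 3: indeg[0]->0; indeg[2]->1 | ready=[0] | order so far=[4, 1, 3]
  pop 0: indeg[2]->0 | ready=[2] | order so far=[4, 1, 3, 0]
  pop 2: no out-edges | ready=[] | order so far=[4, 1, 3, 0, 2]
New canonical toposort: [4, 1, 3, 0, 2]
Compare positions:
  Node 0: index 3 -> 3 (same)
  Node 1: index 1 -> 1 (same)
  Node 2: index 4 -> 4 (same)
  Node 3: index 2 -> 2 (same)
  Node 4: index 0 -> 0 (same)
Nodes that changed position: none

Answer: none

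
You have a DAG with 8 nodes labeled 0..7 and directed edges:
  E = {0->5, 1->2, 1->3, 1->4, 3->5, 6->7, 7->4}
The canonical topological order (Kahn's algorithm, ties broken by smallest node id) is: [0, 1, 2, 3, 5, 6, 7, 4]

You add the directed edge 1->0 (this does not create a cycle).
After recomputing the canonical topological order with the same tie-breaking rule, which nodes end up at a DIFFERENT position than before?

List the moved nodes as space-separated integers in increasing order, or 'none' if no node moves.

Answer: 0 1

Derivation:
Old toposort: [0, 1, 2, 3, 5, 6, 7, 4]
Added edge 1->0
Recompute Kahn (smallest-id tiebreak):
  initial in-degrees: [1, 0, 1, 1, 2, 2, 0, 1]
  ready (indeg=0): [1, 6]
  pop 1: indeg[0]->0; indeg[2]->0; indeg[3]->0; indeg[4]->1 | ready=[0, 2, 3, 6] | order so far=[1]
  pop 0: indeg[5]->1 | ready=[2, 3, 6] | order so far=[1, 0]
  pop 2: no out-edges | ready=[3, 6] | order so far=[1, 0, 2]
  pop 3: indeg[5]->0 | ready=[5, 6] | order so far=[1, 0, 2, 3]
  pop 5: no out-edges | ready=[6] | order so far=[1, 0, 2, 3, 5]
  pop 6: indeg[7]->0 | ready=[7] | order so far=[1, 0, 2, 3, 5, 6]
  pop 7: indeg[4]->0 | ready=[4] | order so far=[1, 0, 2, 3, 5, 6, 7]
  pop 4: no out-edges | ready=[] | order so far=[1, 0, 2, 3, 5, 6, 7, 4]
New canonical toposort: [1, 0, 2, 3, 5, 6, 7, 4]
Compare positions:
  Node 0: index 0 -> 1 (moved)
  Node 1: index 1 -> 0 (moved)
  Node 2: index 2 -> 2 (same)
  Node 3: index 3 -> 3 (same)
  Node 4: index 7 -> 7 (same)
  Node 5: index 4 -> 4 (same)
  Node 6: index 5 -> 5 (same)
  Node 7: index 6 -> 6 (same)
Nodes that changed position: 0 1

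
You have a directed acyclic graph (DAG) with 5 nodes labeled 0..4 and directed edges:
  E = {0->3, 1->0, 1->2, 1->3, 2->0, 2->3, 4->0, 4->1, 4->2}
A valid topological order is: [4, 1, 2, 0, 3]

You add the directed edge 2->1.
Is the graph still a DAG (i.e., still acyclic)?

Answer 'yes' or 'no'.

Answer: no

Derivation:
Given toposort: [4, 1, 2, 0, 3]
Position of 2: index 2; position of 1: index 1
New edge 2->1: backward (u after v in old order)
Backward edge: old toposort is now invalid. Check if this creates a cycle.
Does 1 already reach 2? Reachable from 1: [0, 1, 2, 3]. YES -> cycle!
Still a DAG? no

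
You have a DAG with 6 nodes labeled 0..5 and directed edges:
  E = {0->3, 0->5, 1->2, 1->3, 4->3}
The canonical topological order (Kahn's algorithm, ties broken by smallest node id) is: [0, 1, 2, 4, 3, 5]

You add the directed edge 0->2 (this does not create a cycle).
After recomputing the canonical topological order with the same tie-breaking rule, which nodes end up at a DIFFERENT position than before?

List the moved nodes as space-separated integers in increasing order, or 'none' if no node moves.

Answer: none

Derivation:
Old toposort: [0, 1, 2, 4, 3, 5]
Added edge 0->2
Recompute Kahn (smallest-id tiebreak):
  initial in-degrees: [0, 0, 2, 3, 0, 1]
  ready (indeg=0): [0, 1, 4]
  pop 0: indeg[2]->1; indeg[3]->2; indeg[5]->0 | ready=[1, 4, 5] | order so far=[0]
  pop 1: indeg[2]->0; indeg[3]->1 | ready=[2, 4, 5] | order so far=[0, 1]
  pop 2: no out-edges | ready=[4, 5] | order so far=[0, 1, 2]
  pop 4: indeg[3]->0 | ready=[3, 5] | order so far=[0, 1, 2, 4]
  pop 3: no out-edges | ready=[5] | order so far=[0, 1, 2, 4, 3]
  pop 5: no out-edges | ready=[] | order so far=[0, 1, 2, 4, 3, 5]
New canonical toposort: [0, 1, 2, 4, 3, 5]
Compare positions:
  Node 0: index 0 -> 0 (same)
  Node 1: index 1 -> 1 (same)
  Node 2: index 2 -> 2 (same)
  Node 3: index 4 -> 4 (same)
  Node 4: index 3 -> 3 (same)
  Node 5: index 5 -> 5 (same)
Nodes that changed position: none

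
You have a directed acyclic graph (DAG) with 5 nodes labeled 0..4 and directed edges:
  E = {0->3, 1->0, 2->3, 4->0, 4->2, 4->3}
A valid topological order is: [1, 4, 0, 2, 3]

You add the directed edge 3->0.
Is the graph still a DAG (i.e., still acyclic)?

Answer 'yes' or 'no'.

Answer: no

Derivation:
Given toposort: [1, 4, 0, 2, 3]
Position of 3: index 4; position of 0: index 2
New edge 3->0: backward (u after v in old order)
Backward edge: old toposort is now invalid. Check if this creates a cycle.
Does 0 already reach 3? Reachable from 0: [0, 3]. YES -> cycle!
Still a DAG? no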